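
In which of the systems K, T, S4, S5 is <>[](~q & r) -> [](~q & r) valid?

S5

S4-tableau for the negation ~(<>[](~q & r) -> [](~q & r)):
1. ~(<>[](~q & r) -> [](~q & r)), u
2. <>[](~q & r), u
3. ~[](~q & r), u
4. [](~q & r), v
5. ~q & r, v
6. ~q, v
7. r, v
8. ~(~q & r), w
9. ~r, w
Accessibility: uRu, uRv, uRw, vRv, wRw
Complete open branch: countermodel on an S4-frame, so not valid in S4, nor in K, T (the same frame is also a K-frame and a T-frame).
S5-tableau for the negation ~(<>[](~q & r) -> [](~q & r)):
1. ~(<>[](~q & r) -> [](~q & r)), u
2. <>[](~q & r), u
3. ~[](~q & r), u
4. [](~q & r), v
5. ~q & r, u
6. ~q, u
7. r, u
8. ~q & r, v
9. ~q, v
10. r, v
11. ~(~q & r), w
12. ~q & r, w
13. ~q, w
14. r, w
15. ~r, w
Accessibility: uRu, uRv, uRw, vRu, vRv, vRw, wRu, wRv, wRw
Branch closes: r and ~r both at w.
Every branch closes (one shown): valid in S5.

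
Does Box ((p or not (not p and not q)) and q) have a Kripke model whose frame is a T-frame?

Satisfiable (open branch found)

1. Box ((p or not (not p and not q)) and q), 0
2. (p or not (not p and not q)) and q, 0   [Box-rule on 1 via 0R0]
3. p or not (not p and not q), 0   [and-rule on 2]
4. q, 0   [and-rule on 2]
5. not (not p and not q), 0   [or-rule on 3 (branches; this branch)]
Accessibility: 0R0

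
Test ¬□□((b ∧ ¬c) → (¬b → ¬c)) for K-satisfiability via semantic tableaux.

1. ¬□□((b ∧ ¬c) → (¬b → ¬c)), 0
2. ¬□((b ∧ ¬c) → (¬b → ¬c)), 1
3. ¬((b ∧ ¬c) → (¬b → ¬c)), 2
4. b ∧ ¬c, 2
5. ¬(¬b → ¬c), 2
6. b, 2
7. ¬c, 2
8. ¬b, 2
9. c, 2
Accessibility: 0R1, 1R2
Branch closes: b and ¬b both at 2.
Every branch closes; the branch above is one of them.

Unsatisfiable (every branch closes)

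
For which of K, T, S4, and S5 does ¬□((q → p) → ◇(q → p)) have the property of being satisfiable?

K

T-tableau for the formula:
1. ¬□((q → p) → ◇(q → p)), w0
2. ¬((q → p) → ◇(q → p)), w1
3. q → p, w1
4. ¬◇(q → p), w1
5. ¬(q → p), w1
6. q, w1
7. ¬p, w1
8. p, w1
Accessibility: w0Rw0, w0Rw1, w1Rw1
Branch closes: p and ¬p both at w1.
Every branch closes (one shown): unsatisfiable in T, hence also in S4, S5 (every S4/S5-frame is a T-frame).
K-tableau for the formula:
1. ¬□((q → p) → ◇(q → p)), w0
2. ¬((q → p) → ◇(q → p)), w1
3. q → p, w1
4. ¬◇(q → p), w1
5. p, w1
Accessibility: w0Rw1
Complete open branch: satisfiable in K.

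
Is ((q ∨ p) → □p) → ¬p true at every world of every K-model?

Tableau for the negation ¬(((q ∨ p) → □p) → ¬p):
1. ¬(((q ∨ p) → □p) → ¬p), u
2. (q ∨ p) → □p, u
3. p, u
4. □p, u
The negation has an open branch (countermodel exists).

Invalid (countermodel exists)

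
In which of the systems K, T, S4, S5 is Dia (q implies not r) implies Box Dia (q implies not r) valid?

S5

S5-tableau for the negation not (Dia (q implies not r) implies Box Dia (q implies not r)):
1. not (Dia (q implies not r) implies Box Dia (q implies not r)), w0
2. Dia (q implies not r), w0
3. not Box Dia (q implies not r), w0
4. q implies not r, w1
5. not r, w1
6. not Dia (q implies not r), w2
7. not (q implies not r), w0
8. q, w0
9. r, w0
10. not (q implies not r), w1
11. q, w1
12. r, w1
Accessibility: w0Rw0, w0Rw1, w0Rw2, w1Rw0, w1Rw1, w1Rw2, w2Rw0, w2Rw1, w2Rw2
Branch closes: r and not r both at w1.
Every branch closes (one shown): valid in S5.
S4-tableau for the negation not (Dia (q implies not r) implies Box Dia (q implies not r)):
1. not (Dia (q implies not r) implies Box Dia (q implies not r)), w0
2. Dia (q implies not r), w0
3. not Box Dia (q implies not r), w0
4. q implies not r, w1
5. not r, w1
6. not Dia (q implies not r), w2
7. not (q implies not r), w2
8. q, w2
9. r, w2
Accessibility: w0Rw0, w0Rw1, w0Rw2, w1Rw1, w2Rw2
Complete open branch: countermodel on an S4-frame, so not valid in S4, nor in K, T (the same frame is also a K-frame and a T-frame).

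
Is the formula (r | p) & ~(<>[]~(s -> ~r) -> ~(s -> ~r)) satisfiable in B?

Unsatisfiable

1. (r | p) & ~(<>[]~(s -> ~r) -> ~(s -> ~r)), 0
2. r | p, 0   [&-rule on 1]
3. ~(<>[]~(s -> ~r) -> ~(s -> ~r)), 0   [&-rule on 1]
4. <>[]~(s -> ~r), 0   [~->-rule on 3]
5. s -> ~r, 0   [~->-rule on 3]
6. p, 0   [|-rule on 2 (branches; this branch)]
7. ~r, 0   [->-rule on 5 (branches; this branch)]
8. []~(s -> ~r), 1   [<>-rule on 4: fresh world 1, 0R1]
9. ~(s -> ~r), 0   [[]-rule on 8 via 1R0]
10. s, 0   [~->-rule on 9]
11. r, 0   [~->-rule on 9]
Accessibility: 0R0, 0R1, 1R0, 1R1
Branch closes: r and ~r both at 0.
All branches of the tableau close; one closing branch shown above.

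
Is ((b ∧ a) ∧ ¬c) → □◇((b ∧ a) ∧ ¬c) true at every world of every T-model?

Not valid

Tableau for the negation ¬(((b ∧ a) ∧ ¬c) → □◇((b ∧ a) ∧ ¬c)):
1. ¬(((b ∧ a) ∧ ¬c) → □◇((b ∧ a) ∧ ¬c)), u
2. (b ∧ a) ∧ ¬c, u   [¬→-rule on 1]
3. ¬□◇((b ∧ a) ∧ ¬c), u   [¬→-rule on 1]
4. b ∧ a, u   [∧-rule on 2]
5. ¬c, u   [∧-rule on 2]
6. b, u   [∧-rule on 4]
7. a, u   [∧-rule on 4]
8. ¬◇((b ∧ a) ∧ ¬c), v   [¬□-rule on 3: fresh world v, uRv]
9. ¬((b ∧ a) ∧ ¬c), v   [¬◇-rule on 8 via vRv]
10. c, v   [¬∧-rule on 9 (branches; this branch)]
Accessibility: uRu, uRv, vRv
The negation has an open branch (countermodel exists).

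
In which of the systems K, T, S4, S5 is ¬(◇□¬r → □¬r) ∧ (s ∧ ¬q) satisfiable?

K, T, S4

S4-tableau for the formula:
1. ¬(◇□¬r → □¬r) ∧ (s ∧ ¬q), 0
2. ¬(◇□¬r → □¬r), 0   [∧-rule on 1]
3. s ∧ ¬q, 0   [∧-rule on 1]
4. ◇□¬r, 0   [¬→-rule on 2]
5. ¬□¬r, 0   [¬→-rule on 2]
6. s, 0   [∧-rule on 3]
7. ¬q, 0   [∧-rule on 3]
8. □¬r, 1   [◇-rule on 4: fresh world 1, 0R1]
9. ¬r, 1   [□-rule on 8 via 1R1]
10. r, 2   [¬□-rule on 5: fresh world 2, 0R2]
Accessibility: 0R0, 0R1, 0R2, 1R1, 2R2
Complete open branch: satisfiable in S4, hence also in K, T (this S4-model is also a K-model and a T-model).
S5-tableau for the formula:
1. ¬(◇□¬r → □¬r) ∧ (s ∧ ¬q), 0
2. ¬(◇□¬r → □¬r), 0   [∧-rule on 1]
3. s ∧ ¬q, 0   [∧-rule on 1]
4. ◇□¬r, 0   [¬→-rule on 2]
5. ¬□¬r, 0   [¬→-rule on 2]
6. s, 0   [∧-rule on 3]
7. ¬q, 0   [∧-rule on 3]
8. □¬r, 1   [◇-rule on 4: fresh world 1, 0R1]
9. ¬r, 0   [□-rule on 8 via 1R0]
10. ¬r, 1   [□-rule on 8 via 1R1]
11. r, 2   [¬□-rule on 5: fresh world 2, 0R2]
12. ¬r, 2   [□-rule on 8 via 1R2]
Accessibility: 0R0, 0R1, 0R2, 1R0, 1R1, 1R2, 2R0, 2R1, 2R2
Branch closes: r and ¬r both at 2.
Every branch closes (one shown): unsatisfiable in S5.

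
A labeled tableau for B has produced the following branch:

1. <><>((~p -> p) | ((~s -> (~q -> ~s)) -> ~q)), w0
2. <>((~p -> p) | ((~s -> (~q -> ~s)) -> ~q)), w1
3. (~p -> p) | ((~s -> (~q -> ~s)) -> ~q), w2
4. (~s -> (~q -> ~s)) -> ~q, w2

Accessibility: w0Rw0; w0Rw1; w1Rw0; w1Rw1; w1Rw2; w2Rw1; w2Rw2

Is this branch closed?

Open

No world carries both an atom and its negation.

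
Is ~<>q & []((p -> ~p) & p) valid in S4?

Tableau for the negation ~(~<>q & []((p -> ~p) & p)):
1. ~(~<>q & []((p -> ~p) & p)), 0
2. ~[]((p -> ~p) & p), 0
3. ~((p -> ~p) & p), 1
4. ~p, 1
Accessibility: 0R0, 0R1, 1R1
The negation has an open branch (countermodel exists).

Invalid (countermodel exists)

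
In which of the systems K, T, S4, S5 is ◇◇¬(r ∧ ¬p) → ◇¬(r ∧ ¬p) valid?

S4, S5

S4-tableau for the negation ¬(◇◇¬(r ∧ ¬p) → ◇¬(r ∧ ¬p)):
1. ¬(◇◇¬(r ∧ ¬p) → ◇¬(r ∧ ¬p)), 0
2. ◇◇¬(r ∧ ¬p), 0
3. ¬◇¬(r ∧ ¬p), 0
4. r ∧ ¬p, 0
5. r, 0
6. ¬p, 0
7. ◇¬(r ∧ ¬p), 1
8. r ∧ ¬p, 1
9. r, 1
10. ¬p, 1
11. ¬(r ∧ ¬p), 2
12. r ∧ ¬p, 2
13. r, 2
14. ¬p, 2
15. p, 2
Accessibility: 0R0, 0R1, 0R2, 1R1, 1R2, 2R2
Branch closes: p and ¬p both at 2.
Every branch closes (one shown): valid in S4, hence also in S5 (every theorem of S4 is a theorem of S5).
T-tableau for the negation ¬(◇◇¬(r ∧ ¬p) → ◇¬(r ∧ ¬p)):
1. ¬(◇◇¬(r ∧ ¬p) → ◇¬(r ∧ ¬p)), 0
2. ◇◇¬(r ∧ ¬p), 0
3. ¬◇¬(r ∧ ¬p), 0
4. r ∧ ¬p, 0
5. r, 0
6. ¬p, 0
7. ◇¬(r ∧ ¬p), 1
8. r ∧ ¬p, 1
9. r, 1
10. ¬p, 1
11. ¬(r ∧ ¬p), 2
12. p, 2
Accessibility: 0R0, 0R1, 1R1, 1R2, 2R2
Complete open branch: countermodel on a T-frame, so not valid in T, nor in K (the same frame is also a K-frame).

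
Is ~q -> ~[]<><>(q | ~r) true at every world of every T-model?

Tableau for the negation ~(~q -> ~[]<><>(q | ~r)):
1. ~(~q -> ~[]<><>(q | ~r)), 0
2. ~q, 0
3. []<><>(q | ~r), 0
4. <><>(q | ~r), 0
5. <>(q | ~r), 1
6. <><>(q | ~r), 1
7. q | ~r, 2
8. ~r, 2
9. <>(q | ~r), 3
10. q | ~r, 4
11. ~r, 4
Accessibility: 0R0, 0R1, 1R1, 1R2, 1R3, 2R2, 3R3, 3R4, 4R4
The negation has an open branch (countermodel exists).

Not valid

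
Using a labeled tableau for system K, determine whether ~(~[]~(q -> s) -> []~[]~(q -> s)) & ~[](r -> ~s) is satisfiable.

1. ~(~[]~(q -> s) -> []~[]~(q -> s)) & ~[](r -> ~s), 0
2. ~(~[]~(q -> s) -> []~[]~(q -> s)), 0   [&-rule on 1]
3. ~[](r -> ~s), 0   [&-rule on 1]
4. ~[]~(q -> s), 0   [~->-rule on 2]
5. ~[]~[]~(q -> s), 0   [~->-rule on 2]
6. ~(r -> ~s), 1   [~[]-rule on 3: fresh world 1, 0R1]
7. r, 1   [~->-rule on 6]
8. s, 1   [~->-rule on 6]
9. q -> s, 2   [~[]-rule on 4: fresh world 2, 0R2]
10. s, 2   [->-rule on 9 (branches; this branch)]
11. []~(q -> s), 3   [~[]-rule on 5: fresh world 3, 0R3]
Accessibility: 0R1, 0R2, 0R3

Satisfiable (open branch found)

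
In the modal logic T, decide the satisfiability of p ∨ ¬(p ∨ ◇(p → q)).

1. p ∨ ¬(p ∨ ◇(p → q)), u
2. p, u
Accessibility: uRu

Yes, satisfiable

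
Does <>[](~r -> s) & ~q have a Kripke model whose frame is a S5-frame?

1. <>[](~r -> s) & ~q, u
2. <>[](~r -> s), u
3. ~q, u
4. [](~r -> s), v
5. ~r -> s, u
6. ~r -> s, v
7. s, u
8. s, v
Accessibility: uRu, uRv, vRu, vRv

Yes, satisfiable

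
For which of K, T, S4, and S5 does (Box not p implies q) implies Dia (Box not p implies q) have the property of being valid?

T, S4, S5

T-tableau for the negation not ((Box not p implies q) implies Dia (Box not p implies q)):
1. not ((Box not p implies q) implies Dia (Box not p implies q)), 0
2. Box not p implies q, 0   [neg-implies-rule on 1]
3. not Dia (Box not p implies q), 0   [neg-implies-rule on 1]
4. not (Box not p implies q), 0   [neg-Dia-rule on 3 via 0R0]
5. Box not p, 0   [neg-implies-rule on 4]
6. not q, 0   [neg-implies-rule on 4]
7. not p, 0   [Box-rule on 5 via 0R0]
8. not Box not p, 0   [implies-rule on 2 (branches; this branch)]
9. p, 1   [neg-Box-rule on 8: fresh world 1, 0R1]
10. not (Box not p implies q), 1   [neg-Dia-rule on 3 via 0R1]
11. Box not p, 1   [neg-implies-rule on 10]
12. not q, 1   [neg-implies-rule on 10]
13. not p, 1   [Box-rule on 5 via 0R1]
Accessibility: 0R0, 0R1, 1R1
Branch closes: p and not p both at 1.
Every branch closes (one shown): valid in T, hence also in S4, S5 (every theorem of T is a theorem of S4 and S5).
K-tableau for the negation not ((Box not p implies q) implies Dia (Box not p implies q)):
1. not ((Box not p implies q) implies Dia (Box not p implies q)), 0
2. Box not p implies q, 0   [neg-implies-rule on 1]
3. not Dia (Box not p implies q), 0   [neg-implies-rule on 1]
4. q, 0   [implies-rule on 2 (branches; this branch)]
Complete open branch: countermodel on a K-frame, so not valid in K.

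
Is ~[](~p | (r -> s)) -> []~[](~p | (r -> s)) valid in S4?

Tableau for the negation ~(~[](~p | (r -> s)) -> []~[](~p | (r -> s))):
1. ~(~[](~p | (r -> s)) -> []~[](~p | (r -> s))), 0
2. ~[](~p | (r -> s)), 0
3. ~[]~[](~p | (r -> s)), 0
4. ~(~p | (r -> s)), 1
5. p, 1
6. ~(r -> s), 1
7. r, 1
8. ~s, 1
9. [](~p | (r -> s)), 2
10. ~p | (r -> s), 2
11. r -> s, 2
12. s, 2
Accessibility: 0R0, 0R1, 0R2, 1R1, 2R2
The negation has an open branch (countermodel exists).

Invalid (countermodel exists)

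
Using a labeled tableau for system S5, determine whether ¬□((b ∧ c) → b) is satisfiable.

Unsatisfiable

1. ¬□((b ∧ c) → b), u
2. ¬((b ∧ c) → b), v   [¬□-rule on 1: fresh world v, uRv]
3. b ∧ c, v   [¬→-rule on 2]
4. ¬b, v   [¬→-rule on 2]
5. b, v   [∧-rule on 3]
6. c, v   [∧-rule on 3]
Accessibility: uRu, uRv, vRu, vRv
Branch closes: b and ¬b both at v.
Every branch closes; the branch above is one of them.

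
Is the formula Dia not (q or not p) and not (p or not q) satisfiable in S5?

1. Dia not (q or not p) and not (p or not q), u
2. Dia not (q or not p), u
3. not (p or not q), u
4. not p, u
5. q, u
6. not (q or not p), v
7. not q, v
8. p, v
Accessibility: uRu, uRv, vRu, vRv

Satisfiable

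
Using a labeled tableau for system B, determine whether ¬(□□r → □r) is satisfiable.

Unsatisfiable (every branch closes)

1. ¬(□□r → □r), w0
2. □□r, w0
3. ¬□r, w0
4. □r, w0
5. r, w0
6. ¬r, w1
7. □r, w1
8. r, w1
Accessibility: w0Rw0, w0Rw1, w1Rw0, w1Rw1
Branch closes: r and ¬r both at w1.
(One branch shown.) All branches close.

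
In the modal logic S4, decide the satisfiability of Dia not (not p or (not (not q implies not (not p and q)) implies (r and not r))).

Unsatisfiable

1. Dia not (not p or (not (not q implies not (not p and q)) implies (r and not r))), 0
2. not (not p or (not (not q implies not (not p and q)) implies (r and not r))), 1   [Dia-rule on 1: fresh world 1, 0R1]
3. p, 1   [neg-or-rule on 2]
4. not (not (not q implies not (not p and q)) implies (r and not r)), 1   [neg-or-rule on 2]
5. not (not q implies not (not p and q)), 1   [neg-implies-rule on 4]
6. not (r and not r), 1   [neg-implies-rule on 4]
7. not q, 1   [neg-implies-rule on 5]
8. not p and q, 1   [neg-implies-rule on 5]
9. not p, 1   [and-rule on 8]
10. q, 1   [and-rule on 8]
Accessibility: 0R0, 0R1, 1R1
Branch closes: p and not p both at 1.
(One branch shown.) All branches close.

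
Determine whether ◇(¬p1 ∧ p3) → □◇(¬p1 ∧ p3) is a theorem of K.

Tableau for the negation ¬(◇(¬p1 ∧ p3) → □◇(¬p1 ∧ p3)):
1. ¬(◇(¬p1 ∧ p3) → □◇(¬p1 ∧ p3)), u
2. ◇(¬p1 ∧ p3), u
3. ¬□◇(¬p1 ∧ p3), u
4. ¬p1 ∧ p3, v
5. ¬p1, v
6. p3, v
7. ¬◇(¬p1 ∧ p3), w
Accessibility: uRv, uRw
The negation has an open branch (countermodel exists).

Invalid (countermodel exists)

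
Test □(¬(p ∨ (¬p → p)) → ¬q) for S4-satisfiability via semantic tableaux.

1. □(¬(p ∨ (¬p → p)) → ¬q), u
2. ¬(p ∨ (¬p → p)) → ¬q, u
3. ¬q, u
Accessibility: uRu

Satisfiable (open branch found)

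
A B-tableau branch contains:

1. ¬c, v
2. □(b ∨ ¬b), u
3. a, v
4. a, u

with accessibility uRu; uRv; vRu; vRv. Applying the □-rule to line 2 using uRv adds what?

b ∨ ¬b, v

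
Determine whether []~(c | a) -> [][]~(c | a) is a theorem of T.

No, not valid

Tableau for the negation ~([]~(c | a) -> [][]~(c | a)):
1. ~([]~(c | a) -> [][]~(c | a)), w0
2. []~(c | a), w0
3. ~[][]~(c | a), w0
4. ~(c | a), w0
5. ~c, w0
6. ~a, w0
7. ~[]~(c | a), w1
8. ~(c | a), w1
9. ~c, w1
10. ~a, w1
11. c | a, w2
12. a, w2
Accessibility: w0Rw0, w0Rw1, w1Rw1, w1Rw2, w2Rw2
The negation has an open branch (countermodel exists).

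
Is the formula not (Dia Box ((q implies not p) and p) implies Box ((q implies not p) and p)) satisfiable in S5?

1. not (Dia Box ((q implies not p) and p) implies Box ((q implies not p) and p)), u
2. Dia Box ((q implies not p) and p), u
3. not Box ((q implies not p) and p), u
4. Box ((q implies not p) and p), v
5. (q implies not p) and p, u
6. q implies not p, u
7. p, u
8. (q implies not p) and p, v
9. q implies not p, v
10. p, v
11. not q, u
12. not q, v
13. not ((q implies not p) and p), w
14. (q implies not p) and p, w
15. q implies not p, w
16. p, w
17. not (q implies not p), w
18. q, w
19. not p, w
Accessibility: uRu, uRv, uRw, vRu, vRv, vRw, wRu, wRv, wRw
Branch closes: p and not p both at w.
(One branch shown.) All branches close.

Unsatisfiable (every branch closes)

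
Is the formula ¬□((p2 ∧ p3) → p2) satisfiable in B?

1. ¬□((p2 ∧ p3) → p2), 0
2. ¬((p2 ∧ p3) → p2), 1
3. p2 ∧ p3, 1
4. ¬p2, 1
5. p2, 1
6. p3, 1
Accessibility: 0R0, 0R1, 1R0, 1R1
Branch closes: p2 and ¬p2 both at 1.
(One branch shown.) All branches close.

Unsatisfiable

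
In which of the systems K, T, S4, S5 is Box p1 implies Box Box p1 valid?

S4, S5

T-tableau for the negation not (Box p1 implies Box Box p1):
1. not (Box p1 implies Box Box p1), 0
2. Box p1, 0   [neg-implies-rule on 1]
3. not Box Box p1, 0   [neg-implies-rule on 1]
4. p1, 0   [Box-rule on 2 via 0R0]
5. not Box p1, 1   [neg-Box-rule on 3: fresh world 1, 0R1]
6. p1, 1   [Box-rule on 2 via 0R1]
7. not p1, 2   [neg-Box-rule on 5: fresh world 2, 1R2]
Accessibility: 0R0, 0R1, 1R1, 1R2, 2R2
Complete open branch: countermodel on a T-frame, so not valid in T, nor in K (the same frame is also a K-frame).
S4-tableau for the negation not (Box p1 implies Box Box p1):
1. not (Box p1 implies Box Box p1), 0
2. Box p1, 0   [neg-implies-rule on 1]
3. not Box Box p1, 0   [neg-implies-rule on 1]
4. p1, 0   [Box-rule on 2 via 0R0]
5. not Box p1, 1   [neg-Box-rule on 3: fresh world 1, 0R1]
6. p1, 1   [Box-rule on 2 via 0R1]
7. not p1, 2   [neg-Box-rule on 5: fresh world 2, 1R2]
8. p1, 2   [Box-rule on 2 via 0R2]
Accessibility: 0R0, 0R1, 0R2, 1R1, 1R2, 2R2
Branch closes: p1 and not p1 both at 2.
Every branch closes (one shown): valid in S4, hence also in S5 (every theorem of S4 is a theorem of S5).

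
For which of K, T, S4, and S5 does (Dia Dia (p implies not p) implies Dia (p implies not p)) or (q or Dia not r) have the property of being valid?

T-tableau for the negation not ((Dia Dia (p implies not p) implies Dia (p implies not p)) or (q or Dia not r)):
1. not ((Dia Dia (p implies not p) implies Dia (p implies not p)) or (q or Dia not r)), w0
2. not (Dia Dia (p implies not p) implies Dia (p implies not p)), w0
3. not (q or Dia not r), w0
4. Dia Dia (p implies not p), w0
5. not Dia (p implies not p), w0
6. not q, w0
7. not Dia not r, w0
8. not (p implies not p), w0
9. p, w0
10. r, w0
11. Dia (p implies not p), w1
12. not (p implies not p), w1
13. p, w1
14. r, w1
15. p implies not p, w2
16. not p, w2
Accessibility: w0Rw0, w0Rw1, w1Rw1, w1Rw2, w2Rw2
Complete open branch: countermodel on a T-frame, so not valid in T, nor in K (the same frame is also a K-frame).
S4-tableau for the negation not ((Dia Dia (p implies not p) implies Dia (p implies not p)) or (q or Dia not r)):
1. not ((Dia Dia (p implies not p) implies Dia (p implies not p)) or (q or Dia not r)), w0
2. not (Dia Dia (p implies not p) implies Dia (p implies not p)), w0
3. not (q or Dia not r), w0
4. Dia Dia (p implies not p), w0
5. not Dia (p implies not p), w0
6. not q, w0
7. not Dia not r, w0
8. not (p implies not p), w0
9. p, w0
10. r, w0
11. Dia (p implies not p), w1
12. not (p implies not p), w1
13. p, w1
14. r, w1
15. p implies not p, w2
16. not (p implies not p), w2
17. p, w2
18. r, w2
19. not p, w2
Accessibility: w0Rw0, w0Rw1, w0Rw2, w1Rw1, w1Rw2, w2Rw2
Branch closes: p and not p both at w2.
Every branch closes (one shown): valid in S4, hence also in S5 (every theorem of S4 is a theorem of S5).

S4, S5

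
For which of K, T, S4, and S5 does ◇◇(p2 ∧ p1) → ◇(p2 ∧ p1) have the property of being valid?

S4, S5

T-tableau for the negation ¬(◇◇(p2 ∧ p1) → ◇(p2 ∧ p1)):
1. ¬(◇◇(p2 ∧ p1) → ◇(p2 ∧ p1)), 0
2. ◇◇(p2 ∧ p1), 0   [¬→-rule on 1]
3. ¬◇(p2 ∧ p1), 0   [¬→-rule on 1]
4. ¬(p2 ∧ p1), 0   [¬◇-rule on 3 via 0R0]
5. ¬p1, 0   [¬∧-rule on 4 (branches; this branch)]
6. ◇(p2 ∧ p1), 1   [◇-rule on 2: fresh world 1, 0R1]
7. ¬(p2 ∧ p1), 1   [¬◇-rule on 3 via 0R1]
8. ¬p1, 1   [¬∧-rule on 7 (branches; this branch)]
9. p2 ∧ p1, 2   [◇-rule on 6: fresh world 2, 1R2]
10. p2, 2   [∧-rule on 9]
11. p1, 2   [∧-rule on 9]
Accessibility: 0R0, 0R1, 1R1, 1R2, 2R2
Complete open branch: countermodel on a T-frame, so not valid in T, nor in K (the same frame is also a K-frame).
S4-tableau for the negation ¬(◇◇(p2 ∧ p1) → ◇(p2 ∧ p1)):
1. ¬(◇◇(p2 ∧ p1) → ◇(p2 ∧ p1)), 0
2. ◇◇(p2 ∧ p1), 0   [¬→-rule on 1]
3. ¬◇(p2 ∧ p1), 0   [¬→-rule on 1]
4. ¬(p2 ∧ p1), 0   [¬◇-rule on 3 via 0R0]
5. ¬p1, 0   [¬∧-rule on 4 (branches; this branch)]
6. ◇(p2 ∧ p1), 1   [◇-rule on 2: fresh world 1, 0R1]
7. ¬(p2 ∧ p1), 1   [¬◇-rule on 3 via 0R1]
8. ¬p1, 1   [¬∧-rule on 7 (branches; this branch)]
9. p2 ∧ p1, 2   [◇-rule on 6: fresh world 2, 1R2]
10. p2, 2   [∧-rule on 9]
11. p1, 2   [∧-rule on 9]
12. ¬(p2 ∧ p1), 2   [¬◇-rule on 3 via 0R2]
13. ¬p1, 2   [¬∧-rule on 12 (branches; this branch)]
Accessibility: 0R0, 0R1, 0R2, 1R1, 1R2, 2R2
Branch closes: p1 and ¬p1 both at 2.
Every branch closes (one shown): valid in S4, hence also in S5 (every theorem of S4 is a theorem of S5).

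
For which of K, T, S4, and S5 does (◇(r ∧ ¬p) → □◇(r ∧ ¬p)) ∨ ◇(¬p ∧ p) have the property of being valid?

S5-tableau for the negation ¬((◇(r ∧ ¬p) → □◇(r ∧ ¬p)) ∨ ◇(¬p ∧ p)):
1. ¬((◇(r ∧ ¬p) → □◇(r ∧ ¬p)) ∨ ◇(¬p ∧ p)), w0
2. ¬(◇(r ∧ ¬p) → □◇(r ∧ ¬p)), w0   [¬∨-rule on 1]
3. ¬◇(¬p ∧ p), w0   [¬∨-rule on 1]
4. ◇(r ∧ ¬p), w0   [¬→-rule on 2]
5. ¬□◇(r ∧ ¬p), w0   [¬→-rule on 2]
6. ¬(¬p ∧ p), w0   [¬◇-rule on 3 via w0Rw0]
7. ¬p, w0   [¬∧-rule on 6 (branches; this branch)]
8. r ∧ ¬p, w1   [◇-rule on 4: fresh world w1, w0Rw1]
9. r, w1   [∧-rule on 8]
10. ¬p, w1   [∧-rule on 8]
11. ¬(¬p ∧ p), w1   [¬◇-rule on 3 via w0Rw1]
12. ¬◇(r ∧ ¬p), w2   [¬□-rule on 5: fresh world w2, w0Rw2]
13. ¬(¬p ∧ p), w2   [¬◇-rule on 3 via w0Rw2]
14. ¬(r ∧ ¬p), w0   [¬◇-rule on 12 via w2Rw0]
15. ¬(r ∧ ¬p), w1   [¬◇-rule on 12 via w2Rw1]
16. ¬(r ∧ ¬p), w2   [¬◇-rule on 12 via w2Rw2]
17. ¬p, w2   [¬∧-rule on 13 (branches; this branch)]
18. ¬r, w0   [¬∧-rule on 14 (branches; this branch)]
19. p, w1   [¬∧-rule on 15 (branches; this branch)]
Accessibility: w0Rw0, w0Rw1, w0Rw2, w1Rw0, w1Rw1, w1Rw2, w2Rw0, w2Rw1, w2Rw2
Branch closes: p and ¬p both at w1.
Every branch closes (one shown): valid in S5.
S4-tableau for the negation ¬((◇(r ∧ ¬p) → □◇(r ∧ ¬p)) ∨ ◇(¬p ∧ p)):
1. ¬((◇(r ∧ ¬p) → □◇(r ∧ ¬p)) ∨ ◇(¬p ∧ p)), w0
2. ¬(◇(r ∧ ¬p) → □◇(r ∧ ¬p)), w0   [¬∨-rule on 1]
3. ¬◇(¬p ∧ p), w0   [¬∨-rule on 1]
4. ◇(r ∧ ¬p), w0   [¬→-rule on 2]
5. ¬□◇(r ∧ ¬p), w0   [¬→-rule on 2]
6. ¬(¬p ∧ p), w0   [¬◇-rule on 3 via w0Rw0]
7. ¬p, w0   [¬∧-rule on 6 (branches; this branch)]
8. r ∧ ¬p, w1   [◇-rule on 4: fresh world w1, w0Rw1]
9. r, w1   [∧-rule on 8]
10. ¬p, w1   [∧-rule on 8]
11. ¬(¬p ∧ p), w1   [¬◇-rule on 3 via w0Rw1]
12. ¬◇(r ∧ ¬p), w2   [¬□-rule on 5: fresh world w2, w0Rw2]
13. ¬(¬p ∧ p), w2   [¬◇-rule on 3 via w0Rw2]
14. ¬(r ∧ ¬p), w2   [¬◇-rule on 12 via w2Rw2]
15. ¬p, w2   [¬∧-rule on 13 (branches; this branch)]
16. ¬r, w2   [¬∧-rule on 14 (branches; this branch)]
Accessibility: w0Rw0, w0Rw1, w0Rw2, w1Rw1, w2Rw2
Complete open branch: countermodel on an S4-frame, so not valid in S4, nor in K, T (the same frame is also a K-frame and a T-frame).

S5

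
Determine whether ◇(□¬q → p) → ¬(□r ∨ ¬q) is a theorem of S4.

Not valid

Tableau for the negation ¬(◇(□¬q → p) → ¬(□r ∨ ¬q)):
1. ¬(◇(□¬q → p) → ¬(□r ∨ ¬q)), u
2. ◇(□¬q → p), u
3. □r ∨ ¬q, u
4. ¬q, u
5. □¬q → p, v
6. p, v
Accessibility: uRu, uRv, vRv
The negation has an open branch (countermodel exists).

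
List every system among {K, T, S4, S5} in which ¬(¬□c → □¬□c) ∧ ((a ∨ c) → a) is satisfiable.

S4-tableau for the formula:
1. ¬(¬□c → □¬□c) ∧ ((a ∨ c) → a), w0
2. ¬(¬□c → □¬□c), w0   [∧-rule on 1]
3. (a ∨ c) → a, w0   [∧-rule on 1]
4. ¬□c, w0   [¬→-rule on 2]
5. ¬□¬□c, w0   [¬→-rule on 2]
6. a, w0   [→-rule on 3 (branches; this branch)]
7. ¬c, w1   [¬□-rule on 4: fresh world w1, w0Rw1]
8. □c, w2   [¬□-rule on 5: fresh world w2, w0Rw2]
9. c, w2   [□-rule on 8 via w2Rw2]
Accessibility: w0Rw0, w0Rw1, w0Rw2, w1Rw1, w2Rw2
Complete open branch: satisfiable in S4, hence also in K, T (this S4-model is also a K-model and a T-model).
S5-tableau for the formula:
1. ¬(¬□c → □¬□c) ∧ ((a ∨ c) → a), w0
2. ¬(¬□c → □¬□c), w0   [∧-rule on 1]
3. (a ∨ c) → a, w0   [∧-rule on 1]
4. ¬□c, w0   [¬→-rule on 2]
5. ¬□¬□c, w0   [¬→-rule on 2]
6. a, w0   [→-rule on 3 (branches; this branch)]
7. ¬c, w1   [¬□-rule on 4: fresh world w1, w0Rw1]
8. □c, w2   [¬□-rule on 5: fresh world w2, w0Rw2]
9. c, w0   [□-rule on 8 via w2Rw0]
10. c, w1   [□-rule on 8 via w2Rw1]
Accessibility: w0Rw0, w0Rw1, w0Rw2, w1Rw0, w1Rw1, w1Rw2, w2Rw0, w2Rw1, w2Rw2
Branch closes: c and ¬c both at w1.
Every branch closes (one shown): unsatisfiable in S5.

K, T, S4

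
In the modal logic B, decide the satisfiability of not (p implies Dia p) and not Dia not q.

No, unsatisfiable

1. not (p implies Dia p) and not Dia not q, u
2. not (p implies Dia p), u   [and-rule on 1]
3. not Dia not q, u   [and-rule on 1]
4. p, u   [neg-implies-rule on 2]
5. not Dia p, u   [neg-implies-rule on 2]
6. q, u   [neg-Dia-rule on 3 via uRu]
7. not p, u   [neg-Dia-rule on 5 via uRu]
Accessibility: uRu
Branch closes: p and not p both at u.
All branches of the tableau close; one closing branch shown above.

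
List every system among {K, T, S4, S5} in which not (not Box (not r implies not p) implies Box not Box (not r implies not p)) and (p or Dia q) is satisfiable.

S5-tableau for the formula:
1. not (not Box (not r implies not p) implies Box not Box (not r implies not p)) and (p or Dia q), u
2. not (not Box (not r implies not p) implies Box not Box (not r implies not p)), u   [and-rule on 1]
3. p or Dia q, u   [and-rule on 1]
4. not Box (not r implies not p), u   [neg-implies-rule on 2]
5. not Box not Box (not r implies not p), u   [neg-implies-rule on 2]
6. Dia q, u   [or-rule on 3 (branches; this branch)]
7. not (not r implies not p), v   [neg-Box-rule on 4: fresh world v, uRv]
8. not r, v   [neg-implies-rule on 7]
9. p, v   [neg-implies-rule on 7]
10. Box (not r implies not p), w   [neg-Box-rule on 5: fresh world w, uRw]
11. not r implies not p, u   [Box-rule on 10 via wRu]
12. not r implies not p, v   [Box-rule on 10 via wRv]
13. not r implies not p, w   [Box-rule on 10 via wRw]
14. not p, u   [implies-rule on 11 (branches; this branch)]
15. not p, v   [implies-rule on 12 (branches; this branch)]
Accessibility: uRu, uRv, uRw, vRu, vRv, vRw, wRu, wRv, wRw
Branch closes: p and not p both at v.
Every branch closes (one shown): unsatisfiable in S5.
S4-tableau for the formula:
1. not (not Box (not r implies not p) implies Box not Box (not r implies not p)) and (p or Dia q), u
2. not (not Box (not r implies not p) implies Box not Box (not r implies not p)), u   [and-rule on 1]
3. p or Dia q, u   [and-rule on 1]
4. not Box (not r implies not p), u   [neg-implies-rule on 2]
5. not Box not Box (not r implies not p), u   [neg-implies-rule on 2]
6. Dia q, u   [or-rule on 3 (branches; this branch)]
7. not (not r implies not p), v   [neg-Box-rule on 4: fresh world v, uRv]
8. not r, v   [neg-implies-rule on 7]
9. p, v   [neg-implies-rule on 7]
10. Box (not r implies not p), w   [neg-Box-rule on 5: fresh world w, uRw]
11. not r implies not p, w   [Box-rule on 10 via wRw]
12. not p, w   [implies-rule on 11 (branches; this branch)]
13. q, x   [Dia-rule on 6: fresh world x, uRx]
Accessibility: uRu, uRv, uRw, uRx, vRv, wRw, xRx
Complete open branch: satisfiable in S4, hence also in K, T (this S4-model is also a K-model and a T-model).

K, T, S4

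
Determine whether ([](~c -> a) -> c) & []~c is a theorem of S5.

Tableau for the negation ~(([](~c -> a) -> c) & []~c):
1. ~(([](~c -> a) -> c) & []~c), u
2. ~[]~c, u
3. c, v
Accessibility: uRu, uRv, vRu, vRv
The negation has an open branch (countermodel exists).

Invalid (countermodel exists)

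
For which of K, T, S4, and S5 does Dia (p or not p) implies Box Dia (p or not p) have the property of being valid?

T, S4, S5

K-tableau for the negation not (Dia (p or not p) implies Box Dia (p or not p)):
1. not (Dia (p or not p) implies Box Dia (p or not p)), w0
2. Dia (p or not p), w0
3. not Box Dia (p or not p), w0
4. p or not p, w1
5. not p, w1
6. not Dia (p or not p), w2
Accessibility: w0Rw1, w0Rw2
Complete open branch: countermodel on a K-frame, so not valid in K.
T-tableau for the negation not (Dia (p or not p) implies Box Dia (p or not p)):
1. not (Dia (p or not p) implies Box Dia (p or not p)), w0
2. Dia (p or not p), w0
3. not Box Dia (p or not p), w0
4. p or not p, w1
5. not p, w1
6. not Dia (p or not p), w2
7. not (p or not p), w2
8. not p, w2
9. p, w2
Accessibility: w0Rw0, w0Rw1, w0Rw2, w1Rw1, w2Rw2
Branch closes: p and not p both at w2.
Every branch closes (one shown): valid in T, hence also in S4, S5 (every theorem of T is a theorem of S4 and S5).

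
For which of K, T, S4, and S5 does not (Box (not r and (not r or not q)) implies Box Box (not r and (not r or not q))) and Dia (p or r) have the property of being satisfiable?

T-tableau for the formula:
1. not (Box (not r and (not r or not q)) implies Box Box (not r and (not r or not q))) and Dia (p or r), u
2. not (Box (not r and (not r or not q)) implies Box Box (not r and (not r or not q))), u   [and-rule on 1]
3. Dia (p or r), u   [and-rule on 1]
4. Box (not r and (not r or not q)), u   [neg-implies-rule on 2]
5. not Box Box (not r and (not r or not q)), u   [neg-implies-rule on 2]
6. not r and (not r or not q), u   [Box-rule on 4 via uRu]
7. not r, u   [and-rule on 6]
8. not r or not q, u   [and-rule on 6]
9. not q, u   [or-rule on 8 (branches; this branch)]
10. p or r, v   [Dia-rule on 3: fresh world v, uRv]
11. not r and (not r or not q), v   [Box-rule on 4 via uRv]
12. not r, v   [and-rule on 11]
13. not r or not q, v   [and-rule on 11]
14. p, v   [or-rule on 10 (branches; this branch)]
15. not q, v   [or-rule on 13 (branches; this branch)]
16. not Box (not r and (not r or not q)), w   [neg-Box-rule on 5: fresh world w, uRw]
17. not r and (not r or not q), w   [Box-rule on 4 via uRw]
18. not r, w   [and-rule on 17]
19. not r or not q, w   [and-rule on 17]
20. not q, w   [or-rule on 19 (branches; this branch)]
21. not (not r and (not r or not q)), x   [neg-Box-rule on 16: fresh world x, wRx]
22. not (not r or not q), x   [neg-and-rule on 21 (branches; this branch)]
23. r, x   [neg-or-rule on 22]
24. q, x   [neg-or-rule on 22]
Accessibility: uRu, uRv, uRw, vRv, wRw, wRx, xRx
Complete open branch: satisfiable in T, hence also in K (this T-model is also a K-model).
S4-tableau for the formula:
1. not (Box (not r and (not r or not q)) implies Box Box (not r and (not r or not q))) and Dia (p or r), u
2. not (Box (not r and (not r or not q)) implies Box Box (not r and (not r or not q))), u   [and-rule on 1]
3. Dia (p or r), u   [and-rule on 1]
4. Box (not r and (not r or not q)), u   [neg-implies-rule on 2]
5. not Box Box (not r and (not r or not q)), u   [neg-implies-rule on 2]
6. not r and (not r or not q), u   [Box-rule on 4 via uRu]
7. not r, u   [and-rule on 6]
8. not r or not q, u   [and-rule on 6]
9. not q, u   [or-rule on 8 (branches; this branch)]
10. p or r, v   [Dia-rule on 3: fresh world v, uRv]
11. not r and (not r or not q), v   [Box-rule on 4 via uRv]
12. not r, v   [and-rule on 11]
13. not r or not q, v   [and-rule on 11]
14. p, v   [or-rule on 10 (branches; this branch)]
15. not q, v   [or-rule on 13 (branches; this branch)]
16. not Box (not r and (not r or not q)), w   [neg-Box-rule on 5: fresh world w, uRw]
17. not r and (not r or not q), w   [Box-rule on 4 via uRw]
18. not r, w   [and-rule on 17]
19. not r or not q, w   [and-rule on 17]
20. not q, w   [or-rule on 19 (branches; this branch)]
21. not (not r and (not r or not q)), x   [neg-Box-rule on 16: fresh world x, wRx]
22. not r and (not r or not q), x   [Box-rule on 4 via uRx]
23. not r, x   [and-rule on 22]
24. not r or not q, x   [and-rule on 22]
25. not (not r or not q), x   [neg-and-rule on 21 (branches; this branch)]
26. r, x   [neg-or-rule on 25]
27. q, x   [neg-or-rule on 25]
Accessibility: uRu, uRv, uRw, uRx, vRv, wRw, wRx, xRx
Branch closes: r and not r both at x.
Every branch closes (one shown): unsatisfiable in S4, hence also in S5 (every S5-frame is an S4-frame).

K, T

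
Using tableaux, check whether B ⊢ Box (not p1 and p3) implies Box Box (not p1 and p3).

Tableau for the negation not (Box (not p1 and p3) implies Box Box (not p1 and p3)):
1. not (Box (not p1 and p3) implies Box Box (not p1 and p3)), w0
2. Box (not p1 and p3), w0
3. not Box Box (not p1 and p3), w0
4. not p1 and p3, w0
5. not p1, w0
6. p3, w0
7. not Box (not p1 and p3), w1
8. not p1 and p3, w1
9. not p1, w1
10. p3, w1
11. not (not p1 and p3), w2
12. not p3, w2
Accessibility: w0Rw0, w0Rw1, w1Rw0, w1Rw1, w1Rw2, w2Rw1, w2Rw2
The negation has an open branch (countermodel exists).

Invalid (countermodel exists)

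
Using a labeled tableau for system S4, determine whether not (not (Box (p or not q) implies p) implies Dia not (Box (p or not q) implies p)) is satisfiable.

Unsatisfiable (every branch closes)

1. not (not (Box (p or not q) implies p) implies Dia not (Box (p or not q) implies p)), 0
2. not (Box (p or not q) implies p), 0
3. not Dia not (Box (p or not q) implies p), 0
4. Box (p or not q), 0
5. not p, 0
6. Box (p or not q) implies p, 0
7. p or not q, 0
8. not Box (p or not q), 0
9. not q, 0
10. not (p or not q), 1
11. not p, 1
12. q, 1
13. Box (p or not q) implies p, 1
14. p or not q, 1
15. not Box (p or not q), 1
16. not q, 1
Accessibility: 0R0, 0R1, 1R1
Branch closes: q and not q both at 1.
All branches of the tableau close; one closing branch shown above.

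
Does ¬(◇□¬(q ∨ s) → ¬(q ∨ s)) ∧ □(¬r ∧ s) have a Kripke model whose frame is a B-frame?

No, unsatisfiable

1. ¬(◇□¬(q ∨ s) → ¬(q ∨ s)) ∧ □(¬r ∧ s), 0
2. ¬(◇□¬(q ∨ s) → ¬(q ∨ s)), 0
3. □(¬r ∧ s), 0
4. ◇□¬(q ∨ s), 0
5. q ∨ s, 0
6. ¬r ∧ s, 0
7. ¬r, 0
8. s, 0
9. □¬(q ∨ s), 1
10. ¬r ∧ s, 1
11. ¬r, 1
12. s, 1
13. ¬(q ∨ s), 0
14. ¬q, 0
15. ¬s, 0
Accessibility: 0R0, 0R1, 1R0, 1R1
Branch closes: s and ¬s both at 0.
Every branch closes; the branch above is one of them.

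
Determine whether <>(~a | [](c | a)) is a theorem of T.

Valid

Tableau for the negation ~<>(~a | [](c | a)):
1. ~<>(~a | [](c | a)), 0
2. ~(~a | [](c | a)), 0   [~<>-rule on 1 via 0R0]
3. a, 0   [~|-rule on 2]
4. ~[](c | a), 0   [~|-rule on 2]
5. ~(c | a), 1   [~[]-rule on 4: fresh world 1, 0R1]
6. ~c, 1   [~|-rule on 5]
7. ~a, 1   [~|-rule on 5]
8. ~(~a | [](c | a)), 1   [~<>-rule on 1 via 0R1]
9. a, 1   [~|-rule on 8]
10. ~[](c | a), 1   [~|-rule on 8]
Accessibility: 0R0, 0R1, 1R1
Branch closes: a and ~a both at 1.
All branches of the negation close; one closing branch shown above.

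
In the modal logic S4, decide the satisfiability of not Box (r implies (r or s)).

Unsatisfiable

1. not Box (r implies (r or s)), u
2. not (r implies (r or s)), v
3. r, v
4. not (r or s), v
5. not r, v
6. not s, v
Accessibility: uRu, uRv, vRv
Branch closes: r and not r both at v.
Every branch closes; the branch above is one of them.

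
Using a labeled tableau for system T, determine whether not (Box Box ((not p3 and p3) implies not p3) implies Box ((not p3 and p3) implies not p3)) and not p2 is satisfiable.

No, unsatisfiable

1. not (Box Box ((not p3 and p3) implies not p3) implies Box ((not p3 and p3) implies not p3)) and not p2, u
2. not (Box Box ((not p3 and p3) implies not p3) implies Box ((not p3 and p3) implies not p3)), u
3. not p2, u
4. Box Box ((not p3 and p3) implies not p3), u
5. not Box ((not p3 and p3) implies not p3), u
6. Box ((not p3 and p3) implies not p3), u
7. (not p3 and p3) implies not p3, u
8. not (not p3 and p3), u
9. not p3, u
10. not ((not p3 and p3) implies not p3), v
11. not p3 and p3, v
12. p3, v
13. not p3, v
Accessibility: uRu, uRv, vRv
Branch closes: p3 and not p3 both at v.
(One branch shown.) All branches close.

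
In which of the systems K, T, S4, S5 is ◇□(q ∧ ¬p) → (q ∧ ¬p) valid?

S5

S5-tableau for the negation ¬(◇□(q ∧ ¬p) → (q ∧ ¬p)):
1. ¬(◇□(q ∧ ¬p) → (q ∧ ¬p)), u
2. ◇□(q ∧ ¬p), u
3. ¬(q ∧ ¬p), u
4. p, u
5. □(q ∧ ¬p), v
6. q ∧ ¬p, u
7. q, u
8. ¬p, u
Accessibility: uRu, uRv, vRu, vRv
Branch closes: p and ¬p both at u.
Every branch closes (one shown): valid in S5.
S4-tableau for the negation ¬(◇□(q ∧ ¬p) → (q ∧ ¬p)):
1. ¬(◇□(q ∧ ¬p) → (q ∧ ¬p)), u
2. ◇□(q ∧ ¬p), u
3. ¬(q ∧ ¬p), u
4. p, u
5. □(q ∧ ¬p), v
6. q ∧ ¬p, v
7. q, v
8. ¬p, v
Accessibility: uRu, uRv, vRv
Complete open branch: countermodel on an S4-frame, so not valid in S4, nor in K, T (the same frame is also a K-frame and a T-frame).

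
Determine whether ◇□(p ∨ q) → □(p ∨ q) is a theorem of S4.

Invalid (countermodel exists)

Tableau for the negation ¬(◇□(p ∨ q) → □(p ∨ q)):
1. ¬(◇□(p ∨ q) → □(p ∨ q)), w0
2. ◇□(p ∨ q), w0
3. ¬□(p ∨ q), w0
4. □(p ∨ q), w1
5. p ∨ q, w1
6. q, w1
7. ¬(p ∨ q), w2
8. ¬p, w2
9. ¬q, w2
Accessibility: w0Rw0, w0Rw1, w0Rw2, w1Rw1, w2Rw2
The negation has an open branch (countermodel exists).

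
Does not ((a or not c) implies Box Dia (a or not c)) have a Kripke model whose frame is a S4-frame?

Satisfiable (open branch found)

1. not ((a or not c) implies Box Dia (a or not c)), 0
2. a or not c, 0
3. not Box Dia (a or not c), 0
4. not c, 0
5. not Dia (a or not c), 1
6. not (a or not c), 1
7. not a, 1
8. c, 1
Accessibility: 0R0, 0R1, 1R1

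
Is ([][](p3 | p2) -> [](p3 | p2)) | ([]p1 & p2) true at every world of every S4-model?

Tableau for the negation ~(([][](p3 | p2) -> [](p3 | p2)) | ([]p1 & p2)):
1. ~(([][](p3 | p2) -> [](p3 | p2)) | ([]p1 & p2)), 0
2. ~([][](p3 | p2) -> [](p3 | p2)), 0
3. ~([]p1 & p2), 0
4. [][](p3 | p2), 0
5. ~[](p3 | p2), 0
6. [](p3 | p2), 0
7. p3 | p2, 0
8. ~p2, 0
9. p3, 0
10. ~(p3 | p2), 1
11. ~p3, 1
12. ~p2, 1
13. [](p3 | p2), 1
14. p3 | p2, 1
15. p2, 1
Accessibility: 0R0, 0R1, 1R1
Branch closes: p2 and ~p2 both at 1.
All branches of the negation close; one closing branch shown above.

Valid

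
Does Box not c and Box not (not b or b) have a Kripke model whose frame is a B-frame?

No, unsatisfiable

1. Box not c and Box not (not b or b), u
2. Box not c, u
3. Box not (not b or b), u
4. not c, u
5. not (not b or b), u
6. b, u
7. not b, u
Accessibility: uRu
Branch closes: b and not b both at u.
All branches of the tableau close; one closing branch shown above.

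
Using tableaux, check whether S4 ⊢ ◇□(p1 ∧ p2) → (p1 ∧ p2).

Invalid (countermodel exists)

Tableau for the negation ¬(◇□(p1 ∧ p2) → (p1 ∧ p2)):
1. ¬(◇□(p1 ∧ p2) → (p1 ∧ p2)), 0
2. ◇□(p1 ∧ p2), 0
3. ¬(p1 ∧ p2), 0
4. ¬p2, 0
5. □(p1 ∧ p2), 1
6. p1 ∧ p2, 1
7. p1, 1
8. p2, 1
Accessibility: 0R0, 0R1, 1R1
The negation has an open branch (countermodel exists).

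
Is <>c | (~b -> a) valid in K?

Not valid

Tableau for the negation ~(<>c | (~b -> a)):
1. ~(<>c | (~b -> a)), u
2. ~<>c, u
3. ~(~b -> a), u
4. ~b, u
5. ~a, u
The negation has an open branch (countermodel exists).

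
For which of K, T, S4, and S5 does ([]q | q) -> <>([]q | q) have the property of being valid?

K-tableau for the negation ~(([]q | q) -> <>([]q | q)):
1. ~(([]q | q) -> <>([]q | q)), w0
2. []q | q, w0
3. ~<>([]q | q), w0
4. q, w0
Complete open branch: countermodel on a K-frame, so not valid in K.
T-tableau for the negation ~(([]q | q) -> <>([]q | q)):
1. ~(([]q | q) -> <>([]q | q)), w0
2. []q | q, w0
3. ~<>([]q | q), w0
4. ~([]q | q), w0
5. ~[]q, w0
6. ~q, w0
7. []q, w0
8. q, w0
Accessibility: w0Rw0
Branch closes: q and ~q both at w0.
Every branch closes (one shown): valid in T, hence also in S4, S5 (every theorem of T is a theorem of S4 and S5).

T, S4, S5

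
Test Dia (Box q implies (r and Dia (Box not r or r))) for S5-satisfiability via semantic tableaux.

1. Dia (Box q implies (r and Dia (Box not r or r))), u
2. Box q implies (r and Dia (Box not r or r)), v
3. r and Dia (Box not r or r), v
4. r, v
5. Dia (Box not r or r), v
6. Box not r or r, w
7. r, w
Accessibility: uRu, uRv, uRw, vRu, vRv, vRw, wRu, wRv, wRw

Satisfiable (open branch found)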